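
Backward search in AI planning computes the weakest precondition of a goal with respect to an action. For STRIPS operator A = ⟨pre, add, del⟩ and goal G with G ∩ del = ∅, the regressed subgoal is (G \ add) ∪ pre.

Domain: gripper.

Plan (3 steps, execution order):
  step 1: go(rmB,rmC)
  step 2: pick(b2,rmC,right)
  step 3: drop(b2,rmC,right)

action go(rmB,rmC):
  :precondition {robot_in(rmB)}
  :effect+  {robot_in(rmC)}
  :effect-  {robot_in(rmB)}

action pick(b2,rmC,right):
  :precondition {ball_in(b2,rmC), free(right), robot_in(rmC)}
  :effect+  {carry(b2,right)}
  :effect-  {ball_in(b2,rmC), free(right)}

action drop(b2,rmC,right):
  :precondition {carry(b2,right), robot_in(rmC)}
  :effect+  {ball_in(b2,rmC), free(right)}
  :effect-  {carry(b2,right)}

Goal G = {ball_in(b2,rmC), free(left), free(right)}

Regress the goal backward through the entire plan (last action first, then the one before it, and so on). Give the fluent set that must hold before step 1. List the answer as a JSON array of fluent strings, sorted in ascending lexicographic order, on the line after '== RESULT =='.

Regress step by step:
  through step 3 (drop(b2,rmC,right)): drop {ball_in(b2,rmC), free(right)}, keep {free(left)}, require {carry(b2,right), robot_in(rmC)}
    → {carry(b2,right), free(left), robot_in(rmC)}
  through step 2 (pick(b2,rmC,right)): drop {carry(b2,right)}, keep {free(left), robot_in(rmC)}, require {ball_in(b2,rmC), free(right), robot_in(rmC)}
    → {ball_in(b2,rmC), free(left), free(right), robot_in(rmC)}
  through step 1 (go(rmB,rmC)): drop {robot_in(rmC)}, keep {ball_in(b2,rmC), free(left), free(right)}, require {robot_in(rmB)}
    → {ball_in(b2,rmC), free(left), free(right), robot_in(rmB)}

== RESULT ==
["ball_in(b2,rmC)", "free(left)", "free(right)", "robot_in(rmB)"]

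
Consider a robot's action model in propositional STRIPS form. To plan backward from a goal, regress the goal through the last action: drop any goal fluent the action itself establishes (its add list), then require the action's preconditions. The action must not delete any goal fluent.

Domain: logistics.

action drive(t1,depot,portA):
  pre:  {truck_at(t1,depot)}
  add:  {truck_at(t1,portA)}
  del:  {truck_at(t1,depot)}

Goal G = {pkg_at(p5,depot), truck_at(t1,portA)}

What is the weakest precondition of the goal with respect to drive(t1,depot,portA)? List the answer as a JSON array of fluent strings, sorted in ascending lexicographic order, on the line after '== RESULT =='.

Compute (G \ add) ∪ pre:
  G ∩ del = {}  (empty — regression defined)
  G \ add = {pkg_at(p5,depot), truck_at(t1,portA)} \ {truck_at(t1,portA)} = {pkg_at(p5,depot)}
  ∪ pre   = {pkg_at(p5,depot)} ∪ {truck_at(t1,depot)}
          = {pkg_at(p5,depot), truck_at(t1,depot)}

== RESULT ==
["pkg_at(p5,depot)", "truck_at(t1,depot)"]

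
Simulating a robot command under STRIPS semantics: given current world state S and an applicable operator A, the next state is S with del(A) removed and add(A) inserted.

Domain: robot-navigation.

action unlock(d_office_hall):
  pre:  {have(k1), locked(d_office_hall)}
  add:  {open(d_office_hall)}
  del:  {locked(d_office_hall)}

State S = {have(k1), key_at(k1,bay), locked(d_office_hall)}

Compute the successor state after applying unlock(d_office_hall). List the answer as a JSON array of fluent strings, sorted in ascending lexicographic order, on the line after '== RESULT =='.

Progress:
  pre ⊆ S: {have(k1), locked(d_office_hall)} ⊆ S  — applicable
  S \ del = {have(k1), key_at(k1,bay)}
  ∪ add   = {have(k1), key_at(k1,bay), open(d_office_hall)}

== RESULT ==
["have(k1)", "key_at(k1,bay)", "open(d_office_hall)"]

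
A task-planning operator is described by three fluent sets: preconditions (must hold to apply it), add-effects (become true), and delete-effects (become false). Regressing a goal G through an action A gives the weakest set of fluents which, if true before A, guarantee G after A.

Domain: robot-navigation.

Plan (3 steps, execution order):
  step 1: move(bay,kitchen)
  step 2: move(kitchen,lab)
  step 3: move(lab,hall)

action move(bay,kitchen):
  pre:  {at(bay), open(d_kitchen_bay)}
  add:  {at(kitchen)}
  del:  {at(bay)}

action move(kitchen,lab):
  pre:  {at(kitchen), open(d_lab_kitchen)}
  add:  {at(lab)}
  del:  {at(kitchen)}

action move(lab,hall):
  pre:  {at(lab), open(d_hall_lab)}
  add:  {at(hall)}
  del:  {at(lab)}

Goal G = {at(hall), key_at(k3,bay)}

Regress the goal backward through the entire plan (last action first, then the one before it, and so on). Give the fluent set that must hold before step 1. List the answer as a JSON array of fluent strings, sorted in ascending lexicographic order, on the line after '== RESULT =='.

Regress step by step:
  through step 3 (move(lab,hall)): drop {at(hall)}, keep {key_at(k3,bay)}, require {at(lab), open(d_hall_lab)}
    → {at(lab), key_at(k3,bay), open(d_hall_lab)}
  through step 2 (move(kitchen,lab)): drop {at(lab)}, keep {key_at(k3,bay), open(d_hall_lab)}, require {at(kitchen), open(d_lab_kitchen)}
    → {at(kitchen), key_at(k3,bay), open(d_hall_lab), open(d_lab_kitchen)}
  through step 1 (move(bay,kitchen)): drop {at(kitchen)}, keep {key_at(k3,bay), open(d_hall_lab), open(d_lab_kitchen)}, require {at(bay), open(d_kitchen_bay)}
    → {at(bay), key_at(k3,bay), open(d_hall_lab), open(d_kitchen_bay), open(d_lab_kitchen)}

== RESULT ==
["at(bay)", "key_at(k3,bay)", "open(d_hall_lab)", "open(d_kitchen_bay)", "open(d_lab_kitchen)"]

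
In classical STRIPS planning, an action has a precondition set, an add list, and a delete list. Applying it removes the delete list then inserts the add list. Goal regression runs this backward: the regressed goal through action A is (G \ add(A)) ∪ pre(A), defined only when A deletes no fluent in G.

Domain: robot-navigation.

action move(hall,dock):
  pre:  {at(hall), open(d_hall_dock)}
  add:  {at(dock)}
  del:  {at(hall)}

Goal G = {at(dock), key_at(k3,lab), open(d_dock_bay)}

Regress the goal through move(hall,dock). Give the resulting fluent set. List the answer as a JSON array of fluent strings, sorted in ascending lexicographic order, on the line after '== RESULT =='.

Regress:
  G ∩ del = {}  (empty — regression defined)
  G \ add = {at(dock), key_at(k3,lab), open(d_dock_bay)} \ {at(dock)} = {key_at(k3,lab), open(d_dock_bay)}
  ∪ pre   = {key_at(k3,lab), open(d_dock_bay)} ∪ {at(hall), open(d_hall_dock)}
          = {at(hall), key_at(k3,lab), open(d_dock_bay), open(d_hall_dock)}

== RESULT ==
["at(hall)", "key_at(k3,lab)", "open(d_dock_bay)", "open(d_hall_dock)"]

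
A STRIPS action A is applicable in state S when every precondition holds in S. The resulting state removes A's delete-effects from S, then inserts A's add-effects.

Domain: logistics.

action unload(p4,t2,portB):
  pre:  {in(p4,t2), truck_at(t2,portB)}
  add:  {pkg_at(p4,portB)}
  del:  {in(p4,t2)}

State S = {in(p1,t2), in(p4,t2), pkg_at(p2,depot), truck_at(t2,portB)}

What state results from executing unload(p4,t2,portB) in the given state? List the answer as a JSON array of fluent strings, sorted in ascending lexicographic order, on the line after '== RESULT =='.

Compute (S \ del) ∪ add:
  pre ⊆ S: {in(p4,t2), truck_at(t2,portB)} ⊆ S  — applicable
  S \ del = {in(p1,t2), pkg_at(p2,depot), truck_at(t2,portB)}
  ∪ add   = {in(p1,t2), pkg_at(p2,depot), pkg_at(p4,portB), truck_at(t2,portB)}

== RESULT ==
["in(p1,t2)", "pkg_at(p2,depot)", "pkg_at(p4,portB)", "truck_at(t2,portB)"]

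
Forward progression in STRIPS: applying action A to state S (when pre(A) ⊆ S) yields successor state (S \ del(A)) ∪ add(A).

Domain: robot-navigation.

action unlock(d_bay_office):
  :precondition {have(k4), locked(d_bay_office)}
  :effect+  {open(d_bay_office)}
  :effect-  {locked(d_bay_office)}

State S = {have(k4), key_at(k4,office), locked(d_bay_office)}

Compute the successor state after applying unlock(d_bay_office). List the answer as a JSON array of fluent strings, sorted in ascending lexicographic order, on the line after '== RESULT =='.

Progress:
  pre ⊆ S: {have(k4), locked(d_bay_office)} ⊆ S  — applicable
  S \ del = {have(k4), key_at(k4,office)}
  ∪ add   = {have(k4), key_at(k4,office), open(d_bay_office)}

== RESULT ==
["have(k4)", "key_at(k4,office)", "open(d_bay_office)"]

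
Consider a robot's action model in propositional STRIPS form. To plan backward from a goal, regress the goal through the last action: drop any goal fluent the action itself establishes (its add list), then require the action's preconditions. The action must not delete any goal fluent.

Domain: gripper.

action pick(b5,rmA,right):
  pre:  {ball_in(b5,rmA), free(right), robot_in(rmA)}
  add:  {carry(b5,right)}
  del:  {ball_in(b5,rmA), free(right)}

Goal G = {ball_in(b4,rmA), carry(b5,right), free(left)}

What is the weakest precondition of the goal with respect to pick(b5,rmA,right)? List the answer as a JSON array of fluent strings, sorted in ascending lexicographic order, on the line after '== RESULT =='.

Compute (G \ add) ∪ pre:
  G ∩ del = {}  (empty — regression defined)
  G \ add = {ball_in(b4,rmA), carry(b5,right), free(left)} \ {carry(b5,right)} = {ball_in(b4,rmA), free(left)}
  ∪ pre   = {ball_in(b4,rmA), free(left)} ∪ {ball_in(b5,rmA), free(right), robot_in(rmA)}
          = {ball_in(b4,rmA), ball_in(b5,rmA), free(left), free(right), robot_in(rmA)}

== RESULT ==
["ball_in(b4,rmA)", "ball_in(b5,rmA)", "free(left)", "free(right)", "robot_in(rmA)"]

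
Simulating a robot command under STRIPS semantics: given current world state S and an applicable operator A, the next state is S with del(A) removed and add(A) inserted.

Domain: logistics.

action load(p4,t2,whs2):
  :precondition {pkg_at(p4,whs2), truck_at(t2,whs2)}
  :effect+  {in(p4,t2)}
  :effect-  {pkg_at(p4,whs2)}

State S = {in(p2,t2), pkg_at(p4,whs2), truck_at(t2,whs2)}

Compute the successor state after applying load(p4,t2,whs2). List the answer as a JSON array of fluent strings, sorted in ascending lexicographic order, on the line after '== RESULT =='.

Compute (S \ del) ∪ add:
  pre ⊆ S: {pkg_at(p4,whs2), truck_at(t2,whs2)} ⊆ S  — applicable
  S \ del = {in(p2,t2), truck_at(t2,whs2)}
  ∪ add   = {in(p2,t2), in(p4,t2), truck_at(t2,whs2)}

== RESULT ==
["in(p2,t2)", "in(p4,t2)", "truck_at(t2,whs2)"]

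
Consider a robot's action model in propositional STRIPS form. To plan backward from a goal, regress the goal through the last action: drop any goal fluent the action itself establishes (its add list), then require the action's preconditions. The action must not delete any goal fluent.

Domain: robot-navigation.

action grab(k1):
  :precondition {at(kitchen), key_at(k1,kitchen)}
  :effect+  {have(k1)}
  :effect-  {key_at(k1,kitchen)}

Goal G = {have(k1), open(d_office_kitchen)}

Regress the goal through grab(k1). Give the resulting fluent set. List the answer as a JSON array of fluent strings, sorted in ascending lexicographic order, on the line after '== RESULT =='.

Compute (G \ add) ∪ pre:
  G ∩ del = {}  (empty — regression defined)
  G \ add = {have(k1), open(d_office_kitchen)} \ {have(k1)} = {open(d_office_kitchen)}
  ∪ pre   = {open(d_office_kitchen)} ∪ {at(kitchen), key_at(k1,kitchen)}
          = {at(kitchen), key_at(k1,kitchen), open(d_office_kitchen)}

== RESULT ==
["at(kitchen)", "key_at(k1,kitchen)", "open(d_office_kitchen)"]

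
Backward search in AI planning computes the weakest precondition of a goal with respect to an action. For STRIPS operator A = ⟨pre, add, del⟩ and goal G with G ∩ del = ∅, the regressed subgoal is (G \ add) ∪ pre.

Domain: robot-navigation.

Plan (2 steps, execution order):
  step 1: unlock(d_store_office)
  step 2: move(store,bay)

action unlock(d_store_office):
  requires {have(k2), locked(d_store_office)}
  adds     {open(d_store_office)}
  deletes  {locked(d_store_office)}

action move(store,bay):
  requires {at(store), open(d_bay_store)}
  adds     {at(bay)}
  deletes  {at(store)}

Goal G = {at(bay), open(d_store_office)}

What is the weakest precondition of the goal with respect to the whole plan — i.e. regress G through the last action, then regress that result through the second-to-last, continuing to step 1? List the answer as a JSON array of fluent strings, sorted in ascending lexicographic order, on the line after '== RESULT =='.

Regress step by step:
  through step 2 (move(store,bay)): drop {at(bay)}, keep {open(d_store_office)}, require {at(store), open(d_bay_store)}
    → {at(store), open(d_bay_store), open(d_store_office)}
  through step 1 (unlock(d_store_office)): drop {open(d_store_office)}, keep {at(store), open(d_bay_store)}, require {have(k2), locked(d_store_office)}
    → {at(store), have(k2), locked(d_store_office), open(d_bay_store)}

== RESULT ==
["at(store)", "have(k2)", "locked(d_store_office)", "open(d_bay_store)"]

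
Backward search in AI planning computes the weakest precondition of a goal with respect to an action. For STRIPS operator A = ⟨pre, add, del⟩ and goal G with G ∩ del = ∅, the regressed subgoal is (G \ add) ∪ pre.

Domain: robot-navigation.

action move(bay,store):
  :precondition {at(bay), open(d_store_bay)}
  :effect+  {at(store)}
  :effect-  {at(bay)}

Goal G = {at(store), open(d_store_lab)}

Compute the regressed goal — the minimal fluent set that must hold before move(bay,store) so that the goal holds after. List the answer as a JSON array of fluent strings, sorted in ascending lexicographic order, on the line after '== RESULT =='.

Regress:
  G ∩ del = {}  (empty — regression defined)
  G \ add = {at(store), open(d_store_lab)} \ {at(store)} = {open(d_store_lab)}
  ∪ pre   = {open(d_store_lab)} ∪ {at(bay), open(d_store_bay)}
          = {at(bay), open(d_store_bay), open(d_store_lab)}

== RESULT ==
["at(bay)", "open(d_store_bay)", "open(d_store_lab)"]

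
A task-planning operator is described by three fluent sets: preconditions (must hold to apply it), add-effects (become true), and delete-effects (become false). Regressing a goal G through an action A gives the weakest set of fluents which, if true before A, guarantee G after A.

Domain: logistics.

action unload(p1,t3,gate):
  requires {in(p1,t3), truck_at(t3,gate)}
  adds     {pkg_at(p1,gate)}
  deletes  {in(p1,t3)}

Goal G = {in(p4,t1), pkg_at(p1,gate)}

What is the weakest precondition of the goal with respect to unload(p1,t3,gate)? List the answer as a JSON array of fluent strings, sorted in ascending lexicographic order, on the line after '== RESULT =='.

Compute (G \ add) ∪ pre:
  G ∩ del = {}  (empty — regression defined)
  G \ add = {in(p4,t1), pkg_at(p1,gate)} \ {pkg_at(p1,gate)} = {in(p4,t1)}
  ∪ pre   = {in(p4,t1)} ∪ {in(p1,t3), truck_at(t3,gate)}
          = {in(p1,t3), in(p4,t1), truck_at(t3,gate)}

== RESULT ==
["in(p1,t3)", "in(p4,t1)", "truck_at(t3,gate)"]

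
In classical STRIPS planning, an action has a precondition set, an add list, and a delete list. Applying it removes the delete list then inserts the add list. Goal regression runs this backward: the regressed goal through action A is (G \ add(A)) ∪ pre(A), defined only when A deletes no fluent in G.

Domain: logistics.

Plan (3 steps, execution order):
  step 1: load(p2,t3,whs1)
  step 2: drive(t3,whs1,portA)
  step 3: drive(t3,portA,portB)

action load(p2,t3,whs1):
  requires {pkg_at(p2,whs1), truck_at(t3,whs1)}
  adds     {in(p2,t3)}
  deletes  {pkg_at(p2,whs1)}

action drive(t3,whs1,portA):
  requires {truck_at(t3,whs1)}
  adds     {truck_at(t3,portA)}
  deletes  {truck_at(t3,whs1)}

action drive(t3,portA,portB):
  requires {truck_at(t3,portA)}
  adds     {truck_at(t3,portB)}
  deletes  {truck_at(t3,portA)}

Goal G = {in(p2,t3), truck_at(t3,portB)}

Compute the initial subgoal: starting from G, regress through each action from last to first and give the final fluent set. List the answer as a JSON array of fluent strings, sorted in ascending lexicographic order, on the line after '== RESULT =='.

Regress step by step:
  through step 3 (drive(t3,portA,portB)): drop {truck_at(t3,portB)}, keep {in(p2,t3)}, require {truck_at(t3,portA)}
    → {in(p2,t3), truck_at(t3,portA)}
  through step 2 (drive(t3,whs1,portA)): drop {truck_at(t3,portA)}, keep {in(p2,t3)}, require {truck_at(t3,whs1)}
    → {in(p2,t3), truck_at(t3,whs1)}
  through step 1 (load(p2,t3,whs1)): drop {in(p2,t3)}, keep {truck_at(t3,whs1)}, require {pkg_at(p2,whs1), truck_at(t3,whs1)}
    → {pkg_at(p2,whs1), truck_at(t3,whs1)}

== RESULT ==
["pkg_at(p2,whs1)", "truck_at(t3,whs1)"]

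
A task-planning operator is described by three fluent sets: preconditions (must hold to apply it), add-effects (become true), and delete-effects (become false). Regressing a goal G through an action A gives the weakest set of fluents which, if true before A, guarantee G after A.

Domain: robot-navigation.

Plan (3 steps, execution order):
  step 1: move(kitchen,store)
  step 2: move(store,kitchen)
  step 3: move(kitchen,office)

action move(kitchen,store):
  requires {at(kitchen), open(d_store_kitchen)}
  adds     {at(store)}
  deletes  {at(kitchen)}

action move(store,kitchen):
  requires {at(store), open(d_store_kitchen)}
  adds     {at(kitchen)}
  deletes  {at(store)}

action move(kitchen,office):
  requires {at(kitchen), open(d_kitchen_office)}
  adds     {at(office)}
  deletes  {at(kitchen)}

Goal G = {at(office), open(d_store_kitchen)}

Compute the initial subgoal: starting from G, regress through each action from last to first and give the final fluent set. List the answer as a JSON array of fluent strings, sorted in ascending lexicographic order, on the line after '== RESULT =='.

Work backward from the goal:
  through step 3 (move(kitchen,office)): drop {at(office)}, keep {open(d_store_kitchen)}, require {at(kitchen), open(d_kitchen_office)}
    → {at(kitchen), open(d_kitchen_office), open(d_store_kitchen)}
  through step 2 (move(store,kitchen)): drop {at(kitchen)}, keep {open(d_kitchen_office), open(d_store_kitchen)}, require {at(store), open(d_store_kitchen)}
    → {at(store), open(d_kitchen_office), open(d_store_kitchen)}
  through step 1 (move(kitchen,store)): drop {at(store)}, keep {open(d_kitchen_office), open(d_store_kitchen)}, require {at(kitchen), open(d_store_kitchen)}
    → {at(kitchen), open(d_kitchen_office), open(d_store_kitchen)}

== RESULT ==
["at(kitchen)", "open(d_kitchen_office)", "open(d_store_kitchen)"]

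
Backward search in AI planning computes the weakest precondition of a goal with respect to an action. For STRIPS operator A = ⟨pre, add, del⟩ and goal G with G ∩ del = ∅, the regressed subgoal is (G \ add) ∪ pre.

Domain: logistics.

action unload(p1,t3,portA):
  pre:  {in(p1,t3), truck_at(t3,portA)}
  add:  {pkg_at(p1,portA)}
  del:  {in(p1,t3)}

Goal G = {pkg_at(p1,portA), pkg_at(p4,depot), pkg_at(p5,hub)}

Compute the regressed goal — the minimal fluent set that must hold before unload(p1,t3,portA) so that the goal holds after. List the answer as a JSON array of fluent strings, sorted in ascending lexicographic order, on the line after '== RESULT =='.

Compute (G \ add) ∪ pre:
  G ∩ del = {}  (empty — regression defined)
  G \ add = {pkg_at(p1,portA), pkg_at(p4,depot), pkg_at(p5,hub)} \ {pkg_at(p1,portA)} = {pkg_at(p4,depot), pkg_at(p5,hub)}
  ∪ pre   = {pkg_at(p4,depot), pkg_at(p5,hub)} ∪ {in(p1,t3), truck_at(t3,portA)}
          = {in(p1,t3), pkg_at(p4,depot), pkg_at(p5,hub), truck_at(t3,portA)}

== RESULT ==
["in(p1,t3)", "pkg_at(p4,depot)", "pkg_at(p5,hub)", "truck_at(t3,portA)"]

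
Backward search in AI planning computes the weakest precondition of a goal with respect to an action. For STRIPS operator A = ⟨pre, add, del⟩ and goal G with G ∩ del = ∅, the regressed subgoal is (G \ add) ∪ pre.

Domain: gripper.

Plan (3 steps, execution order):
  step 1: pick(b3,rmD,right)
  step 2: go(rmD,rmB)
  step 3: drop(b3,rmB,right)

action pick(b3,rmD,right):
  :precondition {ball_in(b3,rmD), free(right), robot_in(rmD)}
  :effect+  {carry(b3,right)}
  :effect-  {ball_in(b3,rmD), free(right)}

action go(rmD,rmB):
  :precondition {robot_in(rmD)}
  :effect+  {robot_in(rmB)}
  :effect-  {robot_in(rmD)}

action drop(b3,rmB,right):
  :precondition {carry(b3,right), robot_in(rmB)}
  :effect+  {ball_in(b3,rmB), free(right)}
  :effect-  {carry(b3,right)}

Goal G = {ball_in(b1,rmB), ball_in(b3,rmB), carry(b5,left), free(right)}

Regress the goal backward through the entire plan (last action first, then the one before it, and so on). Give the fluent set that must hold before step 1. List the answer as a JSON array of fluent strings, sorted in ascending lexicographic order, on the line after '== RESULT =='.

Regress step by step:
  through step 3 (drop(b3,rmB,right)): drop {ball_in(b3,rmB), free(right)}, keep {ball_in(b1,rmB), carry(b5,left)}, require {carry(b3,right), robot_in(rmB)}
    → {ball_in(b1,rmB), carry(b3,right), carry(b5,left), robot_in(rmB)}
  through step 2 (go(rmD,rmB)): drop {robot_in(rmB)}, keep {ball_in(b1,rmB), carry(b3,right), carry(b5,left)}, require {robot_in(rmD)}
    → {ball_in(b1,rmB), carry(b3,right), carry(b5,left), robot_in(rmD)}
  through step 1 (pick(b3,rmD,right)): drop {carry(b3,right)}, keep {ball_in(b1,rmB), carry(b5,left), robot_in(rmD)}, require {ball_in(b3,rmD), free(right), robot_in(rmD)}
    → {ball_in(b1,rmB), ball_in(b3,rmD), carry(b5,left), free(right), robot_in(rmD)}

== RESULT ==
["ball_in(b1,rmB)", "ball_in(b3,rmD)", "carry(b5,left)", "free(right)", "robot_in(rmD)"]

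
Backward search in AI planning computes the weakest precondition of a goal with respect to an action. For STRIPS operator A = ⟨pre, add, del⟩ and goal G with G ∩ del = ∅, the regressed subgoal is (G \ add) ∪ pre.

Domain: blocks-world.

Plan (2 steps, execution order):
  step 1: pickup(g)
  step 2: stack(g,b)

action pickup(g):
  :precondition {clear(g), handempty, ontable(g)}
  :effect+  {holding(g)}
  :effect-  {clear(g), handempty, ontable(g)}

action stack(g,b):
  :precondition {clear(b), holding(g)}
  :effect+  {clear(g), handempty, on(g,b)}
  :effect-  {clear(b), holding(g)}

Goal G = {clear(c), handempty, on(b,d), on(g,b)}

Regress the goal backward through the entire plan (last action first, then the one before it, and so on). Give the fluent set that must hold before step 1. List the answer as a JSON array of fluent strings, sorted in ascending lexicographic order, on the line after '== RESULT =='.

Work backward from the goal:
  through step 2 (stack(g,b)): drop {handempty, on(g,b)}, keep {clear(c), on(b,d)}, require {clear(b), holding(g)}
    → {clear(b), clear(c), holding(g), on(b,d)}
  through step 1 (pickup(g)): drop {holding(g)}, keep {clear(b), clear(c), on(b,d)}, require {clear(g), handempty, ontable(g)}
    → {clear(b), clear(c), clear(g), handempty, on(b,d), ontable(g)}

== RESULT ==
["clear(b)", "clear(c)", "clear(g)", "handempty", "on(b,d)", "ontable(g)"]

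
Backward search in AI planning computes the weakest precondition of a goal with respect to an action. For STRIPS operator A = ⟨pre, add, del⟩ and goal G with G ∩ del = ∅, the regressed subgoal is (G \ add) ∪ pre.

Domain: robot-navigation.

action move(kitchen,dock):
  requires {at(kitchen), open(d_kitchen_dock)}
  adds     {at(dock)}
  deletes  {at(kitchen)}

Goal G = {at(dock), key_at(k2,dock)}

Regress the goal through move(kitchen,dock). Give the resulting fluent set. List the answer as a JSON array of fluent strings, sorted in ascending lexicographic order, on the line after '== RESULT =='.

Compute (G \ add) ∪ pre:
  G ∩ del = {}  (empty — regression defined)
  G \ add = {at(dock), key_at(k2,dock)} \ {at(dock)} = {key_at(k2,dock)}
  ∪ pre   = {key_at(k2,dock)} ∪ {at(kitchen), open(d_kitchen_dock)}
          = {at(kitchen), key_at(k2,dock), open(d_kitchen_dock)}

== RESULT ==
["at(kitchen)", "key_at(k2,dock)", "open(d_kitchen_dock)"]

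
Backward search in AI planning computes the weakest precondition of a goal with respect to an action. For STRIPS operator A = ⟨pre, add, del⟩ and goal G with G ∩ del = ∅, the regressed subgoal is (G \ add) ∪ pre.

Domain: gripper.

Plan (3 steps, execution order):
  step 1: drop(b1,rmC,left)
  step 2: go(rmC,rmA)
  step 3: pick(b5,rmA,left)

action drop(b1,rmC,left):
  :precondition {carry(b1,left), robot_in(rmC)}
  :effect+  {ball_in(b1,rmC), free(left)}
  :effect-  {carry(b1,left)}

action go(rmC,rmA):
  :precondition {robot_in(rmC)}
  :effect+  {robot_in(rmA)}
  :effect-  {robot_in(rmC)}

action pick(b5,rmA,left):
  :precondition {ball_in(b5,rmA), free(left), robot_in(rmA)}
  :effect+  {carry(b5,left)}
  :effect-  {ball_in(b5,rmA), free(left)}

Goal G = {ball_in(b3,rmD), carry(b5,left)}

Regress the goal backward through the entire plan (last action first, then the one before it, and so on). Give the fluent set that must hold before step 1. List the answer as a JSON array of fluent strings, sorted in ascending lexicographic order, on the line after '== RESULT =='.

Regress step by step:
  through step 3 (pick(b5,rmA,left)): drop {carry(b5,left)}, keep {ball_in(b3,rmD)}, require {ball_in(b5,rmA), free(left), robot_in(rmA)}
    → {ball_in(b3,rmD), ball_in(b5,rmA), free(left), robot_in(rmA)}
  through step 2 (go(rmC,rmA)): drop {robot_in(rmA)}, keep {ball_in(b3,rmD), ball_in(b5,rmA), free(left)}, require {robot_in(rmC)}
    → {ball_in(b3,rmD), ball_in(b5,rmA), free(left), robot_in(rmC)}
  through step 1 (drop(b1,rmC,left)): drop {free(left)}, keep {ball_in(b3,rmD), ball_in(b5,rmA), robot_in(rmC)}, require {carry(b1,left), robot_in(rmC)}
    → {ball_in(b3,rmD), ball_in(b5,rmA), carry(b1,left), robot_in(rmC)}

== RESULT ==
["ball_in(b3,rmD)", "ball_in(b5,rmA)", "carry(b1,left)", "robot_in(rmC)"]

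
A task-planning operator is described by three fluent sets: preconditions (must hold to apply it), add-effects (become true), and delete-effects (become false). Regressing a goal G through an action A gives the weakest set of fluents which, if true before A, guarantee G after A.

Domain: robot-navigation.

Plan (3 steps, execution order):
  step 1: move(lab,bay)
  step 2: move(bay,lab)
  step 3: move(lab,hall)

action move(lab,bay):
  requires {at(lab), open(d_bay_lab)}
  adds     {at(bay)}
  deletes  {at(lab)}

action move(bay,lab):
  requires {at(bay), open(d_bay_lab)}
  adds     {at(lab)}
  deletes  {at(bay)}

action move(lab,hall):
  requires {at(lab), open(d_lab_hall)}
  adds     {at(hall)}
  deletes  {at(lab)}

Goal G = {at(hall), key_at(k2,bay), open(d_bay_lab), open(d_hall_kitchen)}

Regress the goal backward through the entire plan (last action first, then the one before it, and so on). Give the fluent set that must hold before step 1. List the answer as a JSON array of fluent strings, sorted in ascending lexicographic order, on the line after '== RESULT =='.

Regress step by step:
  through step 3 (move(lab,hall)): drop {at(hall)}, keep {key_at(k2,bay), open(d_bay_lab), open(d_hall_kitchen)}, require {at(lab), open(d_lab_hall)}
    → {at(lab), key_at(k2,bay), open(d_bay_lab), open(d_hall_kitchen), open(d_lab_hall)}
  through step 2 (move(bay,lab)): drop {at(lab)}, keep {key_at(k2,bay), open(d_bay_lab), open(d_hall_kitchen), open(d_lab_hall)}, require {at(bay), open(d_bay_lab)}
    → {at(bay), key_at(k2,bay), open(d_bay_lab), open(d_hall_kitchen), open(d_lab_hall)}
  through step 1 (move(lab,bay)): drop {at(bay)}, keep {key_at(k2,bay), open(d_bay_lab), open(d_hall_kitchen), open(d_lab_hall)}, require {at(lab), open(d_bay_lab)}
    → {at(lab), key_at(k2,bay), open(d_bay_lab), open(d_hall_kitchen), open(d_lab_hall)}

== RESULT ==
["at(lab)", "key_at(k2,bay)", "open(d_bay_lab)", "open(d_hall_kitchen)", "open(d_lab_hall)"]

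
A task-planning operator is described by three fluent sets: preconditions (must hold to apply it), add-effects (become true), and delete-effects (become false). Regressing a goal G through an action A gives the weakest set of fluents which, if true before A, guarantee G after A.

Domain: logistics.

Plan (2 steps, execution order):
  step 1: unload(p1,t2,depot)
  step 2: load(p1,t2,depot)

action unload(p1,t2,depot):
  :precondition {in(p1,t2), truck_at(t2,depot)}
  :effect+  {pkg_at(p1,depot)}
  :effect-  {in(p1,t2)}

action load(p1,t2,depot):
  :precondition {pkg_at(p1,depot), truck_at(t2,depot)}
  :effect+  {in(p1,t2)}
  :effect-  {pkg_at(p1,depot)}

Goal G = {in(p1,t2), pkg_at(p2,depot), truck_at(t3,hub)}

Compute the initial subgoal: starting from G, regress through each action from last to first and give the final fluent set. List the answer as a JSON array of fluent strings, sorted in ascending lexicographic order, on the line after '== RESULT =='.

Regress step by step:
  through step 2 (load(p1,t2,depot)): drop {in(p1,t2)}, keep {pkg_at(p2,depot), truck_at(t3,hub)}, require {pkg_at(p1,depot), truck_at(t2,depot)}
    → {pkg_at(p1,depot), pkg_at(p2,depot), truck_at(t2,depot), truck_at(t3,hub)}
  through step 1 (unload(p1,t2,depot)): drop {pkg_at(p1,depot)}, keep {pkg_at(p2,depot), truck_at(t2,depot), truck_at(t3,hub)}, require {in(p1,t2), truck_at(t2,depot)}
    → {in(p1,t2), pkg_at(p2,depot), truck_at(t2,depot), truck_at(t3,hub)}

== RESULT ==
["in(p1,t2)", "pkg_at(p2,depot)", "truck_at(t2,depot)", "truck_at(t3,hub)"]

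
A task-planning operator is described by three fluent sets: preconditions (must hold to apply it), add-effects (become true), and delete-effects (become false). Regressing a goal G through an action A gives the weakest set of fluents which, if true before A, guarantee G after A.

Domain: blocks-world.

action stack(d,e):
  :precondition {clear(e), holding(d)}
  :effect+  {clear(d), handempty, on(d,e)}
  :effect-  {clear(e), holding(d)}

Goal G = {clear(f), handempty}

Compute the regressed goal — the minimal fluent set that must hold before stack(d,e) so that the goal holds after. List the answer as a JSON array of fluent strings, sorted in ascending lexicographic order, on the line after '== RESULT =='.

Regress:
  G ∩ del = {}  (empty — regression defined)
  G \ add = {clear(f), handempty} \ {clear(d), handempty, on(d,e)} = {clear(f)}
  ∪ pre   = {clear(f)} ∪ {clear(e), holding(d)}
          = {clear(e), clear(f), holding(d)}

== RESULT ==
["clear(e)", "clear(f)", "holding(d)"]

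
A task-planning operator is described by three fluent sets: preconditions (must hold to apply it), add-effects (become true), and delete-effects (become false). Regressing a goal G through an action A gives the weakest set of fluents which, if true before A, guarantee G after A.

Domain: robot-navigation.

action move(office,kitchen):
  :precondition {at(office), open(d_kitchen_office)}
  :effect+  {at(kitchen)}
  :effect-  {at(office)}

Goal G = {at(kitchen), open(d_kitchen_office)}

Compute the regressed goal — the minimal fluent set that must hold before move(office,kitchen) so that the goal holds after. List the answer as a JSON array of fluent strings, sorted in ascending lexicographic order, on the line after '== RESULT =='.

Compute (G \ add) ∪ pre:
  G ∩ del = {}  (empty — regression defined)
  G \ add = {at(kitchen), open(d_kitchen_office)} \ {at(kitchen)} = {open(d_kitchen_office)}
  ∪ pre   = {open(d_kitchen_office)} ∪ {at(office), open(d_kitchen_office)}
          = {at(office), open(d_kitchen_office)}

== RESULT ==
["at(office)", "open(d_kitchen_office)"]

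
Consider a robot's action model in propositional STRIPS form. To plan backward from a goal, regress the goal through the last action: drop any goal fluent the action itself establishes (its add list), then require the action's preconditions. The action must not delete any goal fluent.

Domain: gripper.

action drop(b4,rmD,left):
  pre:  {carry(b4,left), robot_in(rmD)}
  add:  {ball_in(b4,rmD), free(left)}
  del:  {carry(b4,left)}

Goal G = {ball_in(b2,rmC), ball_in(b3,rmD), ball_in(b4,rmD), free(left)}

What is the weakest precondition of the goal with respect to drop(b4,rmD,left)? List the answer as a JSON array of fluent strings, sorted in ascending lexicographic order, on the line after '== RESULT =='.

Regress:
  G ∩ del = {}  (empty — regression defined)
  G \ add = {ball_in(b2,rmC), ball_in(b3,rmD), ball_in(b4,rmD), free(left)} \ {ball_in(b4,rmD), free(left)} = {ball_in(b2,rmC), ball_in(b3,rmD)}
  ∪ pre   = {ball_in(b2,rmC), ball_in(b3,rmD)} ∪ {carry(b4,left), robot_in(rmD)}
          = {ball_in(b2,rmC), ball_in(b3,rmD), carry(b4,left), robot_in(rmD)}

== RESULT ==
["ball_in(b2,rmC)", "ball_in(b3,rmD)", "carry(b4,left)", "robot_in(rmD)"]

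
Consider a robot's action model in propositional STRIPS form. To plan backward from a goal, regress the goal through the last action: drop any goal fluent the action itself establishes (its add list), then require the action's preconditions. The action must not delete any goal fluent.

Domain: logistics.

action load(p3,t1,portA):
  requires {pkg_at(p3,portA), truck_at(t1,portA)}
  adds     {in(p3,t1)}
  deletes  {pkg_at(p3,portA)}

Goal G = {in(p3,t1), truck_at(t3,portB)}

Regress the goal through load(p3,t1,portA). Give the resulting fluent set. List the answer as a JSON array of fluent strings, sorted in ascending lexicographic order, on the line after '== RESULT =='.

Compute (G \ add) ∪ pre:
  G ∩ del = {}  (empty — regression defined)
  G \ add = {in(p3,t1), truck_at(t3,portB)} \ {in(p3,t1)} = {truck_at(t3,portB)}
  ∪ pre   = {truck_at(t3,portB)} ∪ {pkg_at(p3,portA), truck_at(t1,portA)}
          = {pkg_at(p3,portA), truck_at(t1,portA), truck_at(t3,portB)}

== RESULT ==
["pkg_at(p3,portA)", "truck_at(t1,portA)", "truck_at(t3,portB)"]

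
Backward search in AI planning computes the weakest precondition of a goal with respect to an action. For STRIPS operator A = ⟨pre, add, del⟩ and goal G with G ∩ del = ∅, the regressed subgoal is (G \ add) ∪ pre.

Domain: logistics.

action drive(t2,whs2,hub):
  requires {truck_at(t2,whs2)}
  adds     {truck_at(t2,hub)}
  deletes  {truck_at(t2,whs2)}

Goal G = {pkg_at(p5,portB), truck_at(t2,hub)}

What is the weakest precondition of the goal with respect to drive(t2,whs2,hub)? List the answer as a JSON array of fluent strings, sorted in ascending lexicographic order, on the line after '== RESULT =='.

Compute (G \ add) ∪ pre:
  G ∩ del = {}  (empty — regression defined)
  G \ add = {pkg_at(p5,portB), truck_at(t2,hub)} \ {truck_at(t2,hub)} = {pkg_at(p5,portB)}
  ∪ pre   = {pkg_at(p5,portB)} ∪ {truck_at(t2,whs2)}
          = {pkg_at(p5,portB), truck_at(t2,whs2)}

== RESULT ==
["pkg_at(p5,portB)", "truck_at(t2,whs2)"]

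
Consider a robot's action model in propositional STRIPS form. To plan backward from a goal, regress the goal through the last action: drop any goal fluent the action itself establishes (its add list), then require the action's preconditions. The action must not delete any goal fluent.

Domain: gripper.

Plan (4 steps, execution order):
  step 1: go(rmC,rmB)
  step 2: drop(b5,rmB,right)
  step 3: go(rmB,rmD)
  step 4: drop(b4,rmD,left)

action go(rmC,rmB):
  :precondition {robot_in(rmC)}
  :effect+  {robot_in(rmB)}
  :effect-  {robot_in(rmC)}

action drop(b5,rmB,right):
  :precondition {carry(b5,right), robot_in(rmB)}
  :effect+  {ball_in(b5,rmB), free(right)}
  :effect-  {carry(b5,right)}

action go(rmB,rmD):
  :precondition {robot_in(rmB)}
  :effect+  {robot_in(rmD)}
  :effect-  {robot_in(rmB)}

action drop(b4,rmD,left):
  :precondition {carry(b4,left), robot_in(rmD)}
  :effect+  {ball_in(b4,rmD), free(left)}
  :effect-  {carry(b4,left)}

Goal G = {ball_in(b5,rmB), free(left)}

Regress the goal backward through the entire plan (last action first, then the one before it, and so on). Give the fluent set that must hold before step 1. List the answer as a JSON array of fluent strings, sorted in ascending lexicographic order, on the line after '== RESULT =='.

Work backward from the goal:
  through step 4 (drop(b4,rmD,left)): drop {free(left)}, keep {ball_in(b5,rmB)}, require {carry(b4,left), robot_in(rmD)}
    → {ball_in(b5,rmB), carry(b4,left), robot_in(rmD)}
  through step 3 (go(rmB,rmD)): drop {robot_in(rmD)}, keep {ball_in(b5,rmB), carry(b4,left)}, require {robot_in(rmB)}
    → {ball_in(b5,rmB), carry(b4,left), robot_in(rmB)}
  through step 2 (drop(b5,rmB,right)): drop {ball_in(b5,rmB)}, keep {carry(b4,left), robot_in(rmB)}, require {carry(b5,right), robot_in(rmB)}
    → {carry(b4,left), carry(b5,right), robot_in(rmB)}
  through step 1 (go(rmC,rmB)): drop {robot_in(rmB)}, keep {carry(b4,left), carry(b5,right)}, require {robot_in(rmC)}
    → {carry(b4,left), carry(b5,right), robot_in(rmC)}

== RESULT ==
["carry(b4,left)", "carry(b5,right)", "robot_in(rmC)"]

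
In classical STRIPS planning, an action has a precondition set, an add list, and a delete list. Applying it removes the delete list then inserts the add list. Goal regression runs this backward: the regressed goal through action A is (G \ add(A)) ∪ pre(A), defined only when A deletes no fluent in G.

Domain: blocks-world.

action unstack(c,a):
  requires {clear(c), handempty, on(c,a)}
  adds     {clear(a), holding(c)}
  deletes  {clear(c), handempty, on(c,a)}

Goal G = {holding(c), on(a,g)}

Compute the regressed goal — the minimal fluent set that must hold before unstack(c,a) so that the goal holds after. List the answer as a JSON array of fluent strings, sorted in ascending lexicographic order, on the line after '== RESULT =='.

Regress:
  G ∩ del = {}  (empty — regression defined)
  G \ add = {holding(c), on(a,g)} \ {clear(a), holding(c)} = {on(a,g)}
  ∪ pre   = {on(a,g)} ∪ {clear(c), handempty, on(c,a)}
          = {clear(c), handempty, on(a,g), on(c,a)}

== RESULT ==
["clear(c)", "handempty", "on(a,g)", "on(c,a)"]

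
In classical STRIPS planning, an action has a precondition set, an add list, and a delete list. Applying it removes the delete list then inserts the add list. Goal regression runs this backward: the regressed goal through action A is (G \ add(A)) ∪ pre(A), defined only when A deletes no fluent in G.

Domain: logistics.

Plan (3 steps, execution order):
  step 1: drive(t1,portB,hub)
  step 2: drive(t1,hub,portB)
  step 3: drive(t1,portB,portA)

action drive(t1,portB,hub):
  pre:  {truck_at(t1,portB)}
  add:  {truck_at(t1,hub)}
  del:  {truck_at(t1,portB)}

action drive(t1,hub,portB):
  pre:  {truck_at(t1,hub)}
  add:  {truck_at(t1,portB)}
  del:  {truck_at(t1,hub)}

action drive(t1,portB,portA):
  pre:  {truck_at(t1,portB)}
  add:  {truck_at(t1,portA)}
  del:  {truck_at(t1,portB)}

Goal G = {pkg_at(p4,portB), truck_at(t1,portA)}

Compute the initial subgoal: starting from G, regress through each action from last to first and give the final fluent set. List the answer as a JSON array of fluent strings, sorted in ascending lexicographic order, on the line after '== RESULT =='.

Work backward from the goal:
  through step 3 (drive(t1,portB,portA)): drop {truck_at(t1,portA)}, keep {pkg_at(p4,portB)}, require {truck_at(t1,portB)}
    → {pkg_at(p4,portB), truck_at(t1,portB)}
  through step 2 (drive(t1,hub,portB)): drop {truck_at(t1,portB)}, keep {pkg_at(p4,portB)}, require {truck_at(t1,hub)}
    → {pkg_at(p4,portB), truck_at(t1,hub)}
  through step 1 (drive(t1,portB,hub)): drop {truck_at(t1,hub)}, keep {pkg_at(p4,portB)}, require {truck_at(t1,portB)}
    → {pkg_at(p4,portB), truck_at(t1,portB)}

== RESULT ==
["pkg_at(p4,portB)", "truck_at(t1,portB)"]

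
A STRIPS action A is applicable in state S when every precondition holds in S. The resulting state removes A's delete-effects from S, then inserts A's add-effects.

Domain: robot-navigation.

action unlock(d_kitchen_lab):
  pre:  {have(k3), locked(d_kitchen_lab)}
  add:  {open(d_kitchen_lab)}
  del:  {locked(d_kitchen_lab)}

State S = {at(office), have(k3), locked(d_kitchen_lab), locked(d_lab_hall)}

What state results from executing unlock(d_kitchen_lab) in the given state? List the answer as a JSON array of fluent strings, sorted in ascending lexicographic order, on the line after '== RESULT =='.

Progress:
  pre ⊆ S: {have(k3), locked(d_kitchen_lab)} ⊆ S  — applicable
  S \ del = {at(office), have(k3), locked(d_lab_hall)}
  ∪ add   = {at(office), have(k3), locked(d_lab_hall), open(d_kitchen_lab)}

== RESULT ==
["at(office)", "have(k3)", "locked(d_lab_hall)", "open(d_kitchen_lab)"]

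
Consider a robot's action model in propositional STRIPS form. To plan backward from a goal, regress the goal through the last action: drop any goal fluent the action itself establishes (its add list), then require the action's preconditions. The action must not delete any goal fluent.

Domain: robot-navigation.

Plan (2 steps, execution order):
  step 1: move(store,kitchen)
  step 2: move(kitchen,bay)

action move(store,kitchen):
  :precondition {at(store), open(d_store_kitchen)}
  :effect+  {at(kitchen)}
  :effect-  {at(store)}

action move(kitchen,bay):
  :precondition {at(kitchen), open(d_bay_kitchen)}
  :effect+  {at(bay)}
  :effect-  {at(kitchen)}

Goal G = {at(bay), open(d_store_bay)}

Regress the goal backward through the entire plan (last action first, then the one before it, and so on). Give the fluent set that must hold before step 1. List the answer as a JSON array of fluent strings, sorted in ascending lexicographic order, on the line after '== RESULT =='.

Regress step by step:
  through step 2 (move(kitchen,bay)): drop {at(bay)}, keep {open(d_store_bay)}, require {at(kitchen), open(d_bay_kitchen)}
    → {at(kitchen), open(d_bay_kitchen), open(d_store_bay)}
  through step 1 (move(store,kitchen)): drop {at(kitchen)}, keep {open(d_bay_kitchen), open(d_store_bay)}, require {at(store), open(d_store_kitchen)}
    → {at(store), open(d_bay_kitchen), open(d_store_bay), open(d_store_kitchen)}

== RESULT ==
["at(store)", "open(d_bay_kitchen)", "open(d_store_bay)", "open(d_store_kitchen)"]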